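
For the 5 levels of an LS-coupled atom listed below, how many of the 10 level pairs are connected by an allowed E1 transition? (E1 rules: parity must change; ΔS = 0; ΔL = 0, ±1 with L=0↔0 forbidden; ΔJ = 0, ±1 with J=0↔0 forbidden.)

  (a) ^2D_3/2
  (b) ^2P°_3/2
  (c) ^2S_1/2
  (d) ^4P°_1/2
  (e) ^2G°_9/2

(a)–(b): allowed.
(a)–(c): forbidden (parity, ΔL).
(a)–(d): forbidden (ΔS).
(a)–(e): forbidden (ΔL, ΔJ).
(b)–(c): allowed.
(b)–(d): forbidden (parity, ΔS).
(b)–(e): forbidden (parity, ΔL, ΔJ).
(c)–(d): forbidden (ΔS).
(c)–(e): forbidden (ΔL, ΔJ).
(d)–(e): forbidden (parity, ΔS, ΔL, ΔJ).
Allowed pairs: 2 of 10.

2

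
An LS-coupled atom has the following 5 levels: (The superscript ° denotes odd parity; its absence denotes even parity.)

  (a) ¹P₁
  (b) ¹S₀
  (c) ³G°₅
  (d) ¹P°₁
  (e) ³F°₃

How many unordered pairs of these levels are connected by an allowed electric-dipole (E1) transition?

2

(a)–(b): forbidden (parity).
(a)–(c): forbidden (ΔS, ΔL, ΔJ).
(a)–(d): allowed.
(a)–(e): forbidden (ΔS, ΔL, ΔJ).
(b)–(c): forbidden (ΔS, ΔL, ΔJ).
(b)–(d): allowed.
(b)–(e): forbidden (ΔS, ΔL, ΔJ).
(c)–(d): forbidden (parity, ΔS, ΔL, ΔJ).
(c)–(e): forbidden (parity, ΔJ).
(d)–(e): forbidden (parity, ΔS, ΔL, ΔJ).
Allowed pairs: 2 of 10.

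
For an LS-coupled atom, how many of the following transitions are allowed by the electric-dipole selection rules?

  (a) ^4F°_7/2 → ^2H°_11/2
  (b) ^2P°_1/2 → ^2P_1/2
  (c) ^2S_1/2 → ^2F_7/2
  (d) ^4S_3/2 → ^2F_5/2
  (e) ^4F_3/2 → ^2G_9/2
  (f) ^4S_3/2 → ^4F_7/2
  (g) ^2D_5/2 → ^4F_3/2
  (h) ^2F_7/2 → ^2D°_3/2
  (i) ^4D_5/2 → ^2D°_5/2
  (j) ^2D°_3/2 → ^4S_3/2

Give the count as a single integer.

1

(a) forbidden (parity, ΔS, ΔL, ΔJ fail)
(b) allowed
(c) forbidden (parity, ΔL, ΔJ fail)
(d) forbidden (parity, ΔS, ΔL fail)
(e) forbidden (parity, ΔS, ΔJ fail)
(f) forbidden (parity, ΔL, ΔJ fail)
(g) forbidden (parity, ΔS fail)
(h) forbidden (ΔJ fails)
(i) forbidden (ΔS fails)
(j) forbidden (ΔS, ΔL fail)
Total allowed: 1 of 10.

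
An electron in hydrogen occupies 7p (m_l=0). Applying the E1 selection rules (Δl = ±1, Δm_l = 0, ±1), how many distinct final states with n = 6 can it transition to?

E1 requires Δl = ±1, so l_f ∈ {0, 2}; with 0 ≤ l_f ≤ n_f−1 = 5, the allowed l_f values are {0, 2}.
For l_f = 0: m_f ∈ {m_i−1, m_i, m_i+1} ∩ [−0, 0] = {0} → 1 state.
For l_f = 2: m_f ∈ {m_i−1, m_i, m_i+1} ∩ [−2, 2] = {-1, 0, 1} → 3 states.
Total: 4.

4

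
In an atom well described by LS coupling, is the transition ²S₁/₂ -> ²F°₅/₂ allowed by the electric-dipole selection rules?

Parity must change: even → odd — ✓.
ΔJ = 0, ±1 (not J=0↔0): J: 1/2 → 5/2, ΔJ = +2 — ✗.
ΔL = 0, ±1 (not L=0↔0): L: 0 → 3, ΔL = +3 — ✗.
ΔS = 0: S: 1/2 → 1/2 — ✓.
Rule(s) violated: ΔL, ΔJ.

forbidden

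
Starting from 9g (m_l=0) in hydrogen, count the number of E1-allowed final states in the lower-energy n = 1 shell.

E1 requires l_f ∈ {3, 5}, but neither lies in [0, 0], so no final state is reachable.
Total: 0.

0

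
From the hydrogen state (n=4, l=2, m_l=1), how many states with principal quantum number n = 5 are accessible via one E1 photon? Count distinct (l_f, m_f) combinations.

5

E1 requires Δl = ±1, so l_f ∈ {1, 3}; with 0 ≤ l_f ≤ n_f−1 = 4, the allowed l_f values are {1, 3}.
For l_f = 1: m_f ∈ {m_i−1, m_i, m_i+1} ∩ [−1, 1] = {0, 1} → 2 states.
For l_f = 3: m_f ∈ {m_i−1, m_i, m_i+1} ∩ [−3, 3] = {0, 1, 2} → 3 states.
Total: 5.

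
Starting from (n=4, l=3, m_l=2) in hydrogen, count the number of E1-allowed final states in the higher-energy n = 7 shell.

5

E1 requires Δl = ±1, so l_f ∈ {2, 4}; with 0 ≤ l_f ≤ n_f−1 = 6, the allowed l_f values are {2, 4}.
For l_f = 2: m_f ∈ {m_i−1, m_i, m_i+1} ∩ [−2, 2] = {1, 2} → 2 states.
For l_f = 4: m_f ∈ {m_i−1, m_i, m_i+1} ∩ [−4, 4] = {1, 2, 3} → 3 states.
Total: 5.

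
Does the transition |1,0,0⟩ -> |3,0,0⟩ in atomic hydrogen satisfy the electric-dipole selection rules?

l: 0 → 0 (Δl = +0). Δl = ±1 fails.
m_l: 0 → 0 (Δm_l = +0). |Δm_l| ≤ 1 ok.
The transition is electric-dipole forbidden.

forbidden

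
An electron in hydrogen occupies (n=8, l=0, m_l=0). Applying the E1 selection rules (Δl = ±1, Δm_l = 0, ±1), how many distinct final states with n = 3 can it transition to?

E1 requires Δl = ±1, so l_f ∈ {-1, 1}; with 0 ≤ l_f ≤ n_f−1 = 2, the allowed l_f values are {1}.
For l_f = 1: m_f ∈ {m_i−1, m_i, m_i+1} ∩ [−1, 1] = {-1, 0, 1} → 3 states.
Total: 3.

3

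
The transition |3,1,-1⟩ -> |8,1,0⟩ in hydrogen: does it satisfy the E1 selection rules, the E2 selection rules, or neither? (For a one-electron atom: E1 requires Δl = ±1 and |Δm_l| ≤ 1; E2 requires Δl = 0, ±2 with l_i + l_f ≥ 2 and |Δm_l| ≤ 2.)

E2

Δl = 1 − 1 = +0; l_i + l_f = 2.
Δm_l = +1.
E1 (Δl = ±1, |Δm_l| ≤ 1): not satisfied.
E2 (Δl = 0,±2, l_i+l_f ≥ 2, |Δm_l| ≤ 2): satisfied.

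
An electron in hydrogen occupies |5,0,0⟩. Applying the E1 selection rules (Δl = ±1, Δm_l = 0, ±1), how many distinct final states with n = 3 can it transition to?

E1 requires Δl = ±1, so l_f ∈ {-1, 1}; with 0 ≤ l_f ≤ n_f−1 = 2, the allowed l_f values are {1}.
For l_f = 1: m_f ∈ {m_i−1, m_i, m_i+1} ∩ [−1, 1] = {-1, 0, 1} → 3 states.
Total: 3.

3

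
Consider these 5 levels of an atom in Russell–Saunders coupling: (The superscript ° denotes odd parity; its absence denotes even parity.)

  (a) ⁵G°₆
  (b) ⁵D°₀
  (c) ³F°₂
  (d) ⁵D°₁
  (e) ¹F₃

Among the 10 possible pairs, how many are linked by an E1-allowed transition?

(a)–(b): forbidden (parity, ΔL, ΔJ).
(a)–(c): forbidden (parity, ΔS, ΔJ).
(a)–(d): forbidden (parity, ΔL, ΔJ).
(a)–(e): forbidden (ΔS, ΔJ).
(b)–(c): forbidden (parity, ΔS, ΔJ).
(b)–(d): forbidden (parity).
(b)–(e): forbidden (ΔS, ΔJ).
(c)–(d): forbidden (parity, ΔS).
(c)–(e): forbidden (ΔS).
(d)–(e): forbidden (ΔS, ΔJ).
Allowed pairs: 0 of 10.

0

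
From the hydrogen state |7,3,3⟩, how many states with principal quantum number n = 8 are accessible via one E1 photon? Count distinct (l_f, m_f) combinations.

E1 requires Δl = ±1, so l_f ∈ {2, 4}; with 0 ≤ l_f ≤ n_f−1 = 7, the allowed l_f values are {2, 4}.
For l_f = 2: m_f ∈ {m_i−1, m_i, m_i+1} ∩ [−2, 2] = {2} → 1 state.
For l_f = 4: m_f ∈ {m_i−1, m_i, m_i+1} ∩ [−4, 4] = {2, 3, 4} → 3 states.
Total: 4.

4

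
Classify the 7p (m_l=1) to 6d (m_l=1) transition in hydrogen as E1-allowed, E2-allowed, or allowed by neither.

E1

Δl = 2 − 1 = +1; l_i + l_f = 3.
Δm_l = +0.
E1 (Δl = ±1, |Δm_l| ≤ 1): satisfied.
E2 (Δl = 0,±2, l_i+l_f ≥ 2, |Δm_l| ≤ 2): not satisfied.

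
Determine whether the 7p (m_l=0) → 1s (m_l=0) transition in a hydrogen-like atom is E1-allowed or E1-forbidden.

Δl = 0 − 1 = -1; the E1 rule Δl = ±1 is satisfied.
Δm_l = 0 − (0) = +0. E1 requires Δm_l = 0, ±1: satisfied.
All E1 selection rules are satisfied.

allowed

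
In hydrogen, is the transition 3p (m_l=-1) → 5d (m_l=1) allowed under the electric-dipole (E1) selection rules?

forbidden

Δl = 2 − 1 = +1; the E1 rule Δl = ±1 is ok.
m_l: -1 → 1 (Δm_l = +2). |Δm_l| ≤ 1 fails.
The transition is electric-dipole forbidden.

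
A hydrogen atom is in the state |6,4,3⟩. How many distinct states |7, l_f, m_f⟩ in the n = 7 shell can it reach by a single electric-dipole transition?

5

E1 requires Δl = ±1, so l_f ∈ {3, 5}; with 0 ≤ l_f ≤ n_f−1 = 6, the allowed l_f values are {3, 5}.
For l_f = 3: m_f ∈ {m_i−1, m_i, m_i+1} ∩ [−3, 3] = {2, 3} → 2 states.
For l_f = 5: m_f ∈ {m_i−1, m_i, m_i+1} ∩ [−5, 5] = {2, 3, 4} → 3 states.
Total: 5.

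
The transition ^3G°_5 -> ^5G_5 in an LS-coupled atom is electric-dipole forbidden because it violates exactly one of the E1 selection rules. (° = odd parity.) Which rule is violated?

the ΔS = 0 rule

Reading off the term symbols: S 1→2, L 4→4, J 5→5, parity odd→even.
ΔS = 0: S: 1 → 2 — violated.
ΔL = 0, ±1 (not L=0↔0): L: 4 → 4, ΔL = +0 — satisfied.
ΔJ = 0, ±1 (not J=0↔0): J: 5 → 5, ΔJ = +0 — satisfied.
Parity must change: odd → even — satisfied.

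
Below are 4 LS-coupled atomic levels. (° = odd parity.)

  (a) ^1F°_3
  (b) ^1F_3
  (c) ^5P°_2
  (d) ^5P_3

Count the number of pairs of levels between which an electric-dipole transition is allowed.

(a)–(b): allowed.
(a)–(c): forbidden (parity, ΔS, ΔL).
(a)–(d): forbidden (ΔS, ΔL).
(b)–(c): forbidden (ΔS, ΔL).
(b)–(d): forbidden (parity, ΔS, ΔL).
(c)–(d): allowed.
Allowed pairs: 2 of 6.

2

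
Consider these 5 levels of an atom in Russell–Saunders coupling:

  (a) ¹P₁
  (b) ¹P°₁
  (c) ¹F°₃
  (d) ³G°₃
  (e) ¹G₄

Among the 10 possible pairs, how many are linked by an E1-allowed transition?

2

(a)–(b): allowed.
(a)–(c): forbidden (ΔL, ΔJ).
(a)–(d): forbidden (ΔS, ΔL, ΔJ).
(a)–(e): forbidden (parity, ΔL, ΔJ).
(b)–(c): forbidden (parity, ΔL, ΔJ).
(b)–(d): forbidden (parity, ΔS, ΔL, ΔJ).
(b)–(e): forbidden (ΔL, ΔJ).
(c)–(d): forbidden (parity, ΔS).
(c)–(e): allowed.
(d)–(e): forbidden (ΔS).
Allowed pairs: 2 of 10.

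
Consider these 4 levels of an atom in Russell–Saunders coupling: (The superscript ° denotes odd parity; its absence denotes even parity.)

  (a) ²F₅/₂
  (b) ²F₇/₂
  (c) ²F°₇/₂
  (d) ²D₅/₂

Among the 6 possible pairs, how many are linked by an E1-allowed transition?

(a)–(b): forbidden (parity).
(a)–(c): allowed.
(a)–(d): forbidden (parity).
(b)–(c): allowed.
(b)–(d): forbidden (parity).
(c)–(d): allowed.
Allowed pairs: 3 of 6.

3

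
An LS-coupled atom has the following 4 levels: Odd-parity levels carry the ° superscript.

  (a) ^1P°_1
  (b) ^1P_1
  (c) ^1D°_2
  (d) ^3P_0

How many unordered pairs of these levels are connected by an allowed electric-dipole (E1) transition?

(a)–(b): allowed.
(a)–(c): forbidden (parity).
(a)–(d): forbidden (ΔS).
(b)–(c): allowed.
(b)–(d): forbidden (parity, ΔS).
(c)–(d): forbidden (ΔS, ΔJ).
Allowed pairs: 2 of 6.

2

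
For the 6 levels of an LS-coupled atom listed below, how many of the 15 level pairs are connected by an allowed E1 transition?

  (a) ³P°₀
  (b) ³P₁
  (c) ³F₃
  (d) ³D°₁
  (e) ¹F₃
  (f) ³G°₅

(a)–(b): allowed.
(a)–(c): forbidden (ΔL, ΔJ).
(a)–(d): forbidden (parity).
(a)–(e): forbidden (ΔS, ΔL, ΔJ).
(a)–(f): forbidden (parity, ΔL, ΔJ).
(b)–(c): forbidden (parity, ΔL, ΔJ).
(b)–(d): allowed.
(b)–(e): forbidden (parity, ΔS, ΔL, ΔJ).
(b)–(f): forbidden (ΔL, ΔJ).
(c)–(d): forbidden (ΔJ).
(c)–(e): forbidden (parity, ΔS).
(c)–(f): forbidden (ΔJ).
(d)–(e): forbidden (ΔS, ΔJ).
(d)–(f): forbidden (parity, ΔL, ΔJ).
(e)–(f): forbidden (ΔS, ΔJ).
Allowed pairs: 2 of 15.

2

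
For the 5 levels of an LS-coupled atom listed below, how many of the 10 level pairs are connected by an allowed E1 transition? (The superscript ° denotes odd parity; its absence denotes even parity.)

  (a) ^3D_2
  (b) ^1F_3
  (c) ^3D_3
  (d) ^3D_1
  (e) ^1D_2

(a)–(b): forbidden (parity, ΔS).
(a)–(c): forbidden (parity).
(a)–(d): forbidden (parity).
(a)–(e): forbidden (parity, ΔS).
(b)–(c): forbidden (parity, ΔS).
(b)–(d): forbidden (parity, ΔS, ΔJ).
(b)–(e): forbidden (parity).
(c)–(d): forbidden (parity, ΔJ).
(c)–(e): forbidden (parity, ΔS).
(d)–(e): forbidden (parity, ΔS).
Allowed pairs: 0 of 10.

0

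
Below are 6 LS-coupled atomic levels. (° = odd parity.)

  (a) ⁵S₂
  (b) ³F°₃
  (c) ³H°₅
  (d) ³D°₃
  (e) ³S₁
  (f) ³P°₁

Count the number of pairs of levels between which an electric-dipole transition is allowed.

(a)–(b): forbidden (ΔS, ΔL).
(a)–(c): forbidden (ΔS, ΔL, ΔJ).
(a)–(d): forbidden (ΔS, ΔL).
(a)–(e): forbidden (parity, ΔS, ΔL).
(a)–(f): forbidden (ΔS).
(b)–(c): forbidden (parity, ΔL, ΔJ).
(b)–(d): forbidden (parity).
(b)–(e): forbidden (ΔL, ΔJ).
(b)–(f): forbidden (parity, ΔL, ΔJ).
(c)–(d): forbidden (parity, ΔL, ΔJ).
(c)–(e): forbidden (ΔL, ΔJ).
(c)–(f): forbidden (parity, ΔL, ΔJ).
(d)–(e): forbidden (ΔL, ΔJ).
(d)–(f): forbidden (parity, ΔJ).
(e)–(f): allowed.
Allowed pairs: 1 of 15.

1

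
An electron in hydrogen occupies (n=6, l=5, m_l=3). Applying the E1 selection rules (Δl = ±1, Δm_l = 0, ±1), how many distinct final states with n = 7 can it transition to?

E1 requires Δl = ±1, so l_f ∈ {4, 6}; with 0 ≤ l_f ≤ n_f−1 = 6, the allowed l_f values are {4, 6}.
For l_f = 4: m_f ∈ {m_i−1, m_i, m_i+1} ∩ [−4, 4] = {2, 3, 4} → 3 states.
For l_f = 6: m_f ∈ {m_i−1, m_i, m_i+1} ∩ [−6, 6] = {2, 3, 4} → 3 states.
Total: 6.

6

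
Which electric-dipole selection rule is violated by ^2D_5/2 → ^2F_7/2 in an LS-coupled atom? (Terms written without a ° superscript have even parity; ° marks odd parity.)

Parity must change: even → even — fails.
ΔS = 0: S: 1/2 → 1/2 — passes.
ΔL = 0, ±1 (not L=0↔0): L: 2 → 3, ΔL = +1 — passes.
ΔJ = 0, ±1 (not J=0↔0): J: 5/2 → 7/2, ΔJ = +1 — passes.

parity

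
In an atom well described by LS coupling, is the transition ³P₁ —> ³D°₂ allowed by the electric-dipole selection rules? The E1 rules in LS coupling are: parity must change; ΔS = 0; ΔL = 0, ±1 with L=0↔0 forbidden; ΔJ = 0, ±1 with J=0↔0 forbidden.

Reading off the term symbols: S 1→1, L 1→2, J 1→2, parity even→odd.
Parity must change: even → odd — ok.
ΔS = 0: S: 1 → 1 — ok.
ΔL = 0, ±1 (not L=0↔0): L: 1 → 2, ΔL = +1 — ok.
ΔJ = 0, ±1 (not J=0↔0): J: 1 → 2, ΔJ = +1 — ok.
All four E1 rules are satisfied.

allowed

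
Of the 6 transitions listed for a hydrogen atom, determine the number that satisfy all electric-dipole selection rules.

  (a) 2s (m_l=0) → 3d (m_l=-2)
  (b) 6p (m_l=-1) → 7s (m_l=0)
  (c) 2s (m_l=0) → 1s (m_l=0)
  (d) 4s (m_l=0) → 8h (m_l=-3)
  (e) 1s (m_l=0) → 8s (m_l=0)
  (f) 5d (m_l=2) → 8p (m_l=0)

(a) forbidden — Δl = +2 (E1 requires Δl = ±1); Δm_l = -2 (E1 requires Δm_l = 0, ±1)
(b) allowed
(c) forbidden — Δl = +0 (E1 requires Δl = ±1)
(d) forbidden — Δl = +5 (E1 requires Δl = ±1); Δm_l = -3 (E1 requires Δm_l = 0, ±1)
(e) forbidden — Δl = +0 (E1 requires Δl = ±1)
(f) forbidden — Δm_l = -2 (E1 requires Δm_l = 0, ±1)
Total allowed: 1 of 6.

1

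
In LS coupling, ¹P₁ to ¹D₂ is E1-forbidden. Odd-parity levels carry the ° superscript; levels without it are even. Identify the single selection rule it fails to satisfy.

parity

Reading off the term symbols: S 0→0, L 1→2, J 1→2, parity even→even.
ΔJ = 0, ±1 (not J=0↔0): J: 1 → 2, ΔJ = +1 — passes.
Parity must change: even → even — fails.
ΔS = 0: S: 0 → 0 — passes.
ΔL = 0, ±1 (not L=0↔0): L: 1 → 2, ΔL = +1 — passes.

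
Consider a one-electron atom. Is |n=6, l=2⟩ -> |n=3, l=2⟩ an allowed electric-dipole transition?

forbidden

l: 2 → 2 (Δl = +0). Δl = ±1 violated.
The transition is electric-dipole forbidden.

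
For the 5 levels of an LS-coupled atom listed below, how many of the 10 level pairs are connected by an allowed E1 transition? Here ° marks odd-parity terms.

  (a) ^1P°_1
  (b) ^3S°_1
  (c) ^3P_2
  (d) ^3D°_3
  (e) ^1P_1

3

(a)–(b): forbidden (parity, ΔS).
(a)–(c): forbidden (ΔS).
(a)–(d): forbidden (parity, ΔS, ΔJ).
(a)–(e): allowed.
(b)–(c): allowed.
(b)–(d): forbidden (parity, ΔL, ΔJ).
(b)–(e): forbidden (ΔS).
(c)–(d): allowed.
(c)–(e): forbidden (parity, ΔS).
(d)–(e): forbidden (ΔS, ΔJ).
Allowed pairs: 3 of 10.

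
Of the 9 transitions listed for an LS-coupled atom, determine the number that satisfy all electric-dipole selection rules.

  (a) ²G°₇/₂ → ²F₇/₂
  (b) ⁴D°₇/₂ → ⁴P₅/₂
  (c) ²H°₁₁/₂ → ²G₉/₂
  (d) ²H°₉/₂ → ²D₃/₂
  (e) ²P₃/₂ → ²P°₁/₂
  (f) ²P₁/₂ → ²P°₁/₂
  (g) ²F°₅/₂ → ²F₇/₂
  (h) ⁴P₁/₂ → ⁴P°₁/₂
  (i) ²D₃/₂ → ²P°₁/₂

8

(a) allowed
(b) allowed
(c) allowed
(d) forbidden (ΔL, ΔJ fail)
(e) allowed
(f) allowed
(g) allowed
(h) allowed
(i) allowed
Total allowed: 8 of 9.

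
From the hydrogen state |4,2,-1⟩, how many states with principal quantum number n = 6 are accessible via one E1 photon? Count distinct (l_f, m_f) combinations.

5

E1 requires Δl = ±1, so l_f ∈ {1, 3}; with 0 ≤ l_f ≤ n_f−1 = 5, the allowed l_f values are {1, 3}.
For l_f = 1: m_f ∈ {m_i−1, m_i, m_i+1} ∩ [−1, 1] = {-1, 0} → 2 states.
For l_f = 3: m_f ∈ {m_i−1, m_i, m_i+1} ∩ [−3, 3] = {-2, -1, 0} → 3 states.
Total: 5.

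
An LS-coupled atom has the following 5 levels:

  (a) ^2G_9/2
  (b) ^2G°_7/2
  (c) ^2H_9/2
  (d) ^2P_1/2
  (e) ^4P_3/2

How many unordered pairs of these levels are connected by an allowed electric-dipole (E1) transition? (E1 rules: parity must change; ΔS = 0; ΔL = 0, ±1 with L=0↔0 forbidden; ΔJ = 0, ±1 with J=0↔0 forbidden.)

(a)–(b): allowed.
(a)–(c): forbidden (parity).
(a)–(d): forbidden (parity, ΔL, ΔJ).
(a)–(e): forbidden (parity, ΔS, ΔL, ΔJ).
(b)–(c): allowed.
(b)–(d): forbidden (ΔL, ΔJ).
(b)–(e): forbidden (ΔS, ΔL, ΔJ).
(c)–(d): forbidden (parity, ΔL, ΔJ).
(c)–(e): forbidden (parity, ΔS, ΔL, ΔJ).
(d)–(e): forbidden (parity, ΔS).
Allowed pairs: 2 of 10.

2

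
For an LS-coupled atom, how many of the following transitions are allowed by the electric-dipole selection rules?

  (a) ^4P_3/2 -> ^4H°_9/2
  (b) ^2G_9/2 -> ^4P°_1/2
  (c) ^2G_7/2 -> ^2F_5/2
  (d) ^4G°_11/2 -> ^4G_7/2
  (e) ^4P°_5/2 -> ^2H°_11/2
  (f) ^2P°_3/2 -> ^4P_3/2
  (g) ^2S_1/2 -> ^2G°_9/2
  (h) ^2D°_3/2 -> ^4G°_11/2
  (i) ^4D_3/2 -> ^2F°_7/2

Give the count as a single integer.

0

(a) forbidden (ΔL, ΔJ fail)
(b) forbidden (ΔS, ΔL, ΔJ fail)
(c) forbidden (parity fails)
(d) forbidden (ΔJ fails)
(e) forbidden (parity, ΔS, ΔL, ΔJ fail)
(f) forbidden (ΔS fails)
(g) forbidden (ΔL, ΔJ fail)
(h) forbidden (parity, ΔS, ΔL, ΔJ fail)
(i) forbidden (ΔS, ΔJ fail)
Total allowed: 0 of 9.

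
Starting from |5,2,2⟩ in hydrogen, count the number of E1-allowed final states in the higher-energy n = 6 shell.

4

E1 requires Δl = ±1, so l_f ∈ {1, 3}; with 0 ≤ l_f ≤ n_f−1 = 5, the allowed l_f values are {1, 3}.
For l_f = 1: m_f ∈ {m_i−1, m_i, m_i+1} ∩ [−1, 1] = {1} → 1 state.
For l_f = 3: m_f ∈ {m_i−1, m_i, m_i+1} ∩ [−3, 3] = {1, 2, 3} → 3 states.
Total: 4.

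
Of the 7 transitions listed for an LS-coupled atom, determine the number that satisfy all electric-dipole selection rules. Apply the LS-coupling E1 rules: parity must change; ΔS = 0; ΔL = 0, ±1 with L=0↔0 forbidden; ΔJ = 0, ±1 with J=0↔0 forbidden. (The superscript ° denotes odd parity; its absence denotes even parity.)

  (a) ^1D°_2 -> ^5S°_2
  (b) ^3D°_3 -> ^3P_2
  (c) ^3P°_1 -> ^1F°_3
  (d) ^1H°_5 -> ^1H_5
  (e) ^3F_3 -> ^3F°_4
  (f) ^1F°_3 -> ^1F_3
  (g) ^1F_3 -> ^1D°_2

(a) forbidden (parity, ΔS, ΔL fail)
(b) allowed
(c) forbidden (parity, ΔS, ΔL, ΔJ fail)
(d) allowed
(e) allowed
(f) allowed
(g) allowed
Total allowed: 5 of 7.

5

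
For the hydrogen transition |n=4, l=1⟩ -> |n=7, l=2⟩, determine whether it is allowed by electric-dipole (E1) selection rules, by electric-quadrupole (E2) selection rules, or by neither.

Δl = 2 − 1 = +1; l_i + l_f = 3.
E1 (Δl = ±1): satisfied.
E2 (Δl = 0,±2, l_i+l_f ≥ 2): not satisfied.

E1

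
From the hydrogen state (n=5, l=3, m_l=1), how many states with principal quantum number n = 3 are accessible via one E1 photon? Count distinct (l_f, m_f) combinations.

3

E1 requires Δl = ±1, so l_f ∈ {2, 4}; with 0 ≤ l_f ≤ n_f−1 = 2, the allowed l_f values are {2}.
For l_f = 2: m_f ∈ {m_i−1, m_i, m_i+1} ∩ [−2, 2] = {0, 1, 2} → 3 states.
Total: 3.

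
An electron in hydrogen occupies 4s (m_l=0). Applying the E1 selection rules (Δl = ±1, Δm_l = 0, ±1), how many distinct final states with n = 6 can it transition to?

3

E1 requires Δl = ±1, so l_f ∈ {-1, 1}; with 0 ≤ l_f ≤ n_f−1 = 5, the allowed l_f values are {1}.
For l_f = 1: m_f ∈ {m_i−1, m_i, m_i+1} ∩ [−1, 1] = {-1, 0, 1} → 3 states.
Total: 3.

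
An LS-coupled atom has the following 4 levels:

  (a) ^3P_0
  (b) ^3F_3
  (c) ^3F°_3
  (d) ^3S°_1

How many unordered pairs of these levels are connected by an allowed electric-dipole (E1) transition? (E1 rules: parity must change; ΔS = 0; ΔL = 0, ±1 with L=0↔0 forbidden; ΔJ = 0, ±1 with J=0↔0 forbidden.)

(a)–(b): forbidden (parity, ΔL, ΔJ).
(a)–(c): forbidden (ΔL, ΔJ).
(a)–(d): allowed.
(b)–(c): allowed.
(b)–(d): forbidden (ΔL, ΔJ).
(c)–(d): forbidden (parity, ΔL, ΔJ).
Allowed pairs: 2 of 6.

2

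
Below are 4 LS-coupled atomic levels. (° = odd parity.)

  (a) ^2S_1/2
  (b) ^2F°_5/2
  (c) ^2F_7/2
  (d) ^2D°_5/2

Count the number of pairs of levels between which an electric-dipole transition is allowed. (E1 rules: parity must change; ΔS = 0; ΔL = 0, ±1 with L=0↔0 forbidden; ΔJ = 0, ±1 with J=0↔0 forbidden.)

(a)–(b): forbidden (ΔL, ΔJ).
(a)–(c): forbidden (parity, ΔL, ΔJ).
(a)–(d): forbidden (ΔL, ΔJ).
(b)–(c): allowed.
(b)–(d): forbidden (parity).
(c)–(d): allowed.
Allowed pairs: 2 of 6.

2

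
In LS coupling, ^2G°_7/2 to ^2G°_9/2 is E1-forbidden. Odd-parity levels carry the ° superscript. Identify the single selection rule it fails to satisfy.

parity

Reading off the term symbols: S 1/2→1/2, L 4→4, J 7/2→9/2, parity odd→odd.
Parity must change: odd → odd — violated.
ΔS = 0: S: 1/2 → 1/2 — satisfied.
ΔL = 0, ±1 (not L=0↔0): L: 4 → 4, ΔL = +0 — satisfied.
ΔJ = 0, ±1 (not J=0↔0): J: 7/2 → 9/2, ΔJ = +1 — satisfied.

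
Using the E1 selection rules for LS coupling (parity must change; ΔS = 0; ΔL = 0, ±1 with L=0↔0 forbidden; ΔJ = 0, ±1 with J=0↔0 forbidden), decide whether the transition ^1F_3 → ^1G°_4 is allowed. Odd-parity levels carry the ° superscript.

allowed

Parity must change: even → odd — ✓.
ΔS = 0: S: 0 → 0 — ✓.
ΔL = 0, ±1 (not L=0↔0): L: 3 → 4, ΔL = +1 — ✓.
ΔJ = 0, ±1 (not J=0↔0): J: 3 → 4, ΔJ = +1 — ✓.
All four E1 rules are satisfied.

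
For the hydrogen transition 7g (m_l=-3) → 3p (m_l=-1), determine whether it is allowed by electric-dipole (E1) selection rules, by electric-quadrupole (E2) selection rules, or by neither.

Δl = 1 − 4 = -3; l_i + l_f = 5.
Δm_l = +2.
E1 (Δl = ±1, |Δm_l| ≤ 1): not satisfied.
E2 (Δl = 0,±2, l_i+l_f ≥ 2, |Δm_l| ≤ 2): not satisfied.

neither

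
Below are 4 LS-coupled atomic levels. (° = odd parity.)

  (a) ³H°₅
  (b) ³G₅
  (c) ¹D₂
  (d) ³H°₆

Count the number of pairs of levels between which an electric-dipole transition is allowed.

(a)–(b): allowed.
(a)–(c): forbidden (ΔS, ΔL, ΔJ).
(a)–(d): forbidden (parity).
(b)–(c): forbidden (parity, ΔS, ΔL, ΔJ).
(b)–(d): allowed.
(c)–(d): forbidden (ΔS, ΔL, ΔJ).
Allowed pairs: 2 of 6.

2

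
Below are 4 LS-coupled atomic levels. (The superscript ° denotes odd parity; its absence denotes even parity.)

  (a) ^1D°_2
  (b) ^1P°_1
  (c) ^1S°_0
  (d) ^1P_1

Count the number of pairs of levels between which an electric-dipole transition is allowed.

3

(a)–(b): forbidden (parity).
(a)–(c): forbidden (parity, ΔL, ΔJ).
(a)–(d): allowed.
(b)–(c): forbidden (parity).
(b)–(d): allowed.
(c)–(d): allowed.
Allowed pairs: 3 of 6.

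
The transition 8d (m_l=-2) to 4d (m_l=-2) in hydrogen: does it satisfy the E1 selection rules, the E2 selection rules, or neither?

E2

Δl = 2 − 2 = +0; l_i + l_f = 4.
Δm_l = +0.
E1 (Δl = ±1, |Δm_l| ≤ 1): not satisfied.
E2 (Δl = 0,±2, l_i+l_f ≥ 2, |Δm_l| ≤ 2): satisfied.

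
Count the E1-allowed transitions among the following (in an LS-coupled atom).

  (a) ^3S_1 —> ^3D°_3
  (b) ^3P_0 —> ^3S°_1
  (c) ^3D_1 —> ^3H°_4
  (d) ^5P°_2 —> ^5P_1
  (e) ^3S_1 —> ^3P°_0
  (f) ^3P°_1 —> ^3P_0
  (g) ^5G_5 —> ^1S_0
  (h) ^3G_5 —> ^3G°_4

(a) forbidden (ΔL, ΔJ fail)
(b) allowed
(c) forbidden (ΔL, ΔJ fail)
(d) allowed
(e) allowed
(f) allowed
(g) forbidden (parity, ΔS, ΔL, ΔJ fail)
(h) allowed
Total allowed: 5 of 8.

5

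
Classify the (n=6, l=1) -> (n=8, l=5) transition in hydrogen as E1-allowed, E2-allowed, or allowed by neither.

Δl = 5 − 1 = +4; l_i + l_f = 6.
E1 (Δl = ±1): not satisfied.
E2 (Δl = 0,±2, l_i+l_f ≥ 2): not satisfied.

neither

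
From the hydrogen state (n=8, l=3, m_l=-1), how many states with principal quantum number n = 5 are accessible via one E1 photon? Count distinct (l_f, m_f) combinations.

E1 requires Δl = ±1, so l_f ∈ {2, 4}; with 0 ≤ l_f ≤ n_f−1 = 4, the allowed l_f values are {2, 4}.
For l_f = 2: m_f ∈ {m_i−1, m_i, m_i+1} ∩ [−2, 2] = {-2, -1, 0} → 3 states.
For l_f = 4: m_f ∈ {m_i−1, m_i, m_i+1} ∩ [−4, 4] = {-2, -1, 0} → 3 states.
Total: 6.

6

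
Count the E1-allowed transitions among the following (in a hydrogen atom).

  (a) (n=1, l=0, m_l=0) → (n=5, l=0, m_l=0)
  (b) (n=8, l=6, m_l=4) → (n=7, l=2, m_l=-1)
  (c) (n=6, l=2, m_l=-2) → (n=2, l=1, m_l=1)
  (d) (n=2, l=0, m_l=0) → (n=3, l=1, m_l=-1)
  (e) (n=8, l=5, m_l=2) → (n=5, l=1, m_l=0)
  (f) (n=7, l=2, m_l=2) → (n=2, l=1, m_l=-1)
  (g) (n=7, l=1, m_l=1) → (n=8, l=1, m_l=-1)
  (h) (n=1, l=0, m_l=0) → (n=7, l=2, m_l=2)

1

(a) forbidden — Δl = +0 (E1 requires Δl = ±1)
(b) forbidden — Δl = -4 (E1 requires Δl = ±1); Δm_l = -5 (E1 requires Δm_l = 0, ±1)
(c) forbidden — Δm_l = +3 (E1 requires Δm_l = 0, ±1)
(d) allowed
(e) forbidden — Δl = -4 (E1 requires Δl = ±1); Δm_l = -2 (E1 requires Δm_l = 0, ±1)
(f) forbidden — Δm_l = -3 (E1 requires Δm_l = 0, ±1)
(g) forbidden — Δl = +0 (E1 requires Δl = ±1); Δm_l = -2 (E1 requires Δm_l = 0, ±1)
(h) forbidden — Δl = +2 (E1 requires Δl = ±1); Δm_l = +2 (E1 requires Δm_l = 0, ±1)
Total allowed: 1 of 8.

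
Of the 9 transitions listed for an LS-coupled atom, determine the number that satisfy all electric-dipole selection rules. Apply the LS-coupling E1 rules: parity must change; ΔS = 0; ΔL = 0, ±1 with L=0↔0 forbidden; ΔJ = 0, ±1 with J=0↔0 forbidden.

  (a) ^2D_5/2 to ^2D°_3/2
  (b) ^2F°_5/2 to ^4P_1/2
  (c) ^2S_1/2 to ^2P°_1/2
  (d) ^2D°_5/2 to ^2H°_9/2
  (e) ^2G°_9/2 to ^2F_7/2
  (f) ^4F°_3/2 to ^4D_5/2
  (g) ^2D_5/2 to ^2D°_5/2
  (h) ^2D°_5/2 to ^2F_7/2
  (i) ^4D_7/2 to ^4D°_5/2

(a) allowed
(b) forbidden (ΔS, ΔL, ΔJ fail)
(c) allowed
(d) forbidden (parity, ΔL, ΔJ fail)
(e) allowed
(f) allowed
(g) allowed
(h) allowed
(i) allowed
Total allowed: 7 of 9.

7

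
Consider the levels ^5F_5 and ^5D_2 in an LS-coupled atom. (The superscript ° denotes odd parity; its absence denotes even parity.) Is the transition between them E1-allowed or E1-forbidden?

forbidden

Initial level: S=2, L=3, J=5, parity even. Final level: S=2, L=2, J=2, parity even.
ΔJ = 0, ±1 (not J=0↔0): J: 5 → 2, ΔJ = -3 — fails.
Parity must change: even → even — fails.
ΔS = 0: S: 2 → 2 — ok.
ΔL = 0, ±1 (not L=0↔0): L: 3 → 2, ΔL = -1 — ok.
Rule(s) violated: parity, ΔJ.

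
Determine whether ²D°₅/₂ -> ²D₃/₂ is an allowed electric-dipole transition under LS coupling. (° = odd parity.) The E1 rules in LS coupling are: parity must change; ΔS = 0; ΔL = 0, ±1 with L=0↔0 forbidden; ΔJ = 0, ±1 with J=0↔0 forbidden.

Initial level: S=1/2, L=2, J=5/2, parity odd. Final level: S=1/2, L=2, J=3/2, parity even.
Parity must change: odd → even — ok.
ΔS = 0: S: 1/2 → 1/2 — ok.
ΔL = 0, ±1 (not L=0↔0): L: 2 → 2, ΔL = +0 — ok.
ΔJ = 0, ±1 (not J=0↔0): J: 5/2 → 3/2, ΔJ = -1 — ok.
All four E1 rules are satisfied.

allowed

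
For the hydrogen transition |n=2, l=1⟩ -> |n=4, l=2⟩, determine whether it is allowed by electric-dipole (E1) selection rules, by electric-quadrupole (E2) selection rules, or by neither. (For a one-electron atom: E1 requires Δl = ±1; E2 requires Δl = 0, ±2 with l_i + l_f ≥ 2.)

Δl = 2 − 1 = +1; l_i + l_f = 3.
E1 (Δl = ±1): satisfied.
E2 (Δl = 0,±2, l_i+l_f ≥ 2): not satisfied.

E1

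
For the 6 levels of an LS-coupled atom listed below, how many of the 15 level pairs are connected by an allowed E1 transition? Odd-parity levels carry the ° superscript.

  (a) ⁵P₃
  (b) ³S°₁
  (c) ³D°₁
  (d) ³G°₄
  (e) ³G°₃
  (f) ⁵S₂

(a)–(b): forbidden (ΔS, ΔJ).
(a)–(c): forbidden (ΔS, ΔJ).
(a)–(d): forbidden (ΔS, ΔL).
(a)–(e): forbidden (ΔS, ΔL).
(a)–(f): forbidden (parity).
(b)–(c): forbidden (parity, ΔL).
(b)–(d): forbidden (parity, ΔL, ΔJ).
(b)–(e): forbidden (parity, ΔL, ΔJ).
(b)–(f): forbidden (ΔS, ΔL).
(c)–(d): forbidden (parity, ΔL, ΔJ).
(c)–(e): forbidden (parity, ΔL, ΔJ).
(c)–(f): forbidden (ΔS, ΔL).
(d)–(e): forbidden (parity).
(d)–(f): forbidden (ΔS, ΔL, ΔJ).
(e)–(f): forbidden (ΔS, ΔL).
Allowed pairs: 0 of 15.

0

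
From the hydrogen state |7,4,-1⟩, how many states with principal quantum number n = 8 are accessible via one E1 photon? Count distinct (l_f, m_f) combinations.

E1 requires Δl = ±1, so l_f ∈ {3, 5}; with 0 ≤ l_f ≤ n_f−1 = 7, the allowed l_f values are {3, 5}.
For l_f = 3: m_f ∈ {m_i−1, m_i, m_i+1} ∩ [−3, 3] = {-2, -1, 0} → 3 states.
For l_f = 5: m_f ∈ {m_i−1, m_i, m_i+1} ∩ [−5, 5] = {-2, -1, 0} → 3 states.
Total: 6.

6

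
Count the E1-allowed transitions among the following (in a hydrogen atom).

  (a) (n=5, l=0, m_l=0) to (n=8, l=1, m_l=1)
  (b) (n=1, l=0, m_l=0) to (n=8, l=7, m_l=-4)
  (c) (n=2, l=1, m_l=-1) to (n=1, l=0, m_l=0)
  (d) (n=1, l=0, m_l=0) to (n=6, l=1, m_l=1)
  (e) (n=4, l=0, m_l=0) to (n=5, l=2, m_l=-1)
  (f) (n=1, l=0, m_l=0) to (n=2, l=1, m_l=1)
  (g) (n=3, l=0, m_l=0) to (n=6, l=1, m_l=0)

5

(a) allowed
(b) forbidden — Δl = +7 (E1 requires Δl = ±1); Δm_l = -4 (E1 requires Δm_l = 0, ±1)
(c) allowed
(d) allowed
(e) forbidden — Δl = +2 (E1 requires Δl = ±1)
(f) allowed
(g) allowed
Total allowed: 5 of 7.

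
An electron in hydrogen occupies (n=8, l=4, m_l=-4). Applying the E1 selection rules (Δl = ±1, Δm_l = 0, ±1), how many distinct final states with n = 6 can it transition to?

4

E1 requires Δl = ±1, so l_f ∈ {3, 5}; with 0 ≤ l_f ≤ n_f−1 = 5, the allowed l_f values are {3, 5}.
For l_f = 3: m_f ∈ {m_i−1, m_i, m_i+1} ∩ [−3, 3] = {-3} → 1 state.
For l_f = 5: m_f ∈ {m_i−1, m_i, m_i+1} ∩ [−5, 5] = {-5, -4, -3} → 3 states.
Total: 4.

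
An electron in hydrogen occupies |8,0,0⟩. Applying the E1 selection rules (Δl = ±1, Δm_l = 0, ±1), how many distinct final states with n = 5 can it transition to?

E1 requires Δl = ±1, so l_f ∈ {-1, 1}; with 0 ≤ l_f ≤ n_f−1 = 4, the allowed l_f values are {1}.
For l_f = 1: m_f ∈ {m_i−1, m_i, m_i+1} ∩ [−1, 1] = {-1, 0, 1} → 3 states.
Total: 3.

3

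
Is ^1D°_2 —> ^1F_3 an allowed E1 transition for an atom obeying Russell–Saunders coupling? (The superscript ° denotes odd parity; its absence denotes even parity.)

allowed

Parity must change: odd → even — ✓.
ΔS = 0: S: 0 → 0 — ✓.
ΔL = 0, ±1 (not L=0↔0): L: 2 → 3, ΔL = +1 — ✓.
ΔJ = 0, ±1 (not J=0↔0): J: 2 → 3, ΔJ = +1 — ✓.
All four E1 rules are satisfied.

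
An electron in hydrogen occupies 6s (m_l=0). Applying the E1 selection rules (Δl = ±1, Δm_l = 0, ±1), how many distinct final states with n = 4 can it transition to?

3

E1 requires Δl = ±1, so l_f ∈ {-1, 1}; with 0 ≤ l_f ≤ n_f−1 = 3, the allowed l_f values are {1}.
For l_f = 1: m_f ∈ {m_i−1, m_i, m_i+1} ∩ [−1, 1] = {-1, 0, 1} → 3 states.
Total: 3.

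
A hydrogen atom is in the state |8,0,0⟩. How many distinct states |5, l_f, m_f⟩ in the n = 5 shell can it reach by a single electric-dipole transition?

3

E1 requires Δl = ±1, so l_f ∈ {-1, 1}; with 0 ≤ l_f ≤ n_f−1 = 4, the allowed l_f values are {1}.
For l_f = 1: m_f ∈ {m_i−1, m_i, m_i+1} ∩ [−1, 1] = {-1, 0, 1} → 3 states.
Total: 3.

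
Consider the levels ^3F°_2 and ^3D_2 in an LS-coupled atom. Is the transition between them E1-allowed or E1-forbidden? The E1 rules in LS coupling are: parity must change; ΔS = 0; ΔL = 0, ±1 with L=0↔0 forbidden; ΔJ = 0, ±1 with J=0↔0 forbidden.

Initial level: S=1, L=3, J=2, parity odd. Final level: S=1, L=2, J=2, parity even.
ΔL = 0, ±1 (not L=0↔0): L: 3 → 2, ΔL = -1 — ✓.
ΔJ = 0, ±1 (not J=0↔0): J: 2 → 2, ΔJ = +0 — ✓.
ΔS = 0: S: 1 → 1 — ✓.
Parity must change: odd → even — ✓.
All four E1 rules are satisfied.

allowed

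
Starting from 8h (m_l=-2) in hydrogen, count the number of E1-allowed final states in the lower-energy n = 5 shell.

E1 requires Δl = ±1, so l_f ∈ {4, 6}; with 0 ≤ l_f ≤ n_f−1 = 4, the allowed l_f values are {4}.
For l_f = 4: m_f ∈ {m_i−1, m_i, m_i+1} ∩ [−4, 4] = {-3, -2, -1} → 3 states.
Total: 3.

3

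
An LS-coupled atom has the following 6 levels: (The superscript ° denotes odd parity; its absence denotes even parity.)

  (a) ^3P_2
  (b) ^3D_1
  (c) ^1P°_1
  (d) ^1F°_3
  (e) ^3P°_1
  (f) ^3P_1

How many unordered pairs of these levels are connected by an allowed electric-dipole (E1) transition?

(a)–(b): forbidden (parity).
(a)–(c): forbidden (ΔS).
(a)–(d): forbidden (ΔS, ΔL).
(a)–(e): allowed.
(a)–(f): forbidden (parity).
(b)–(c): forbidden (ΔS).
(b)–(d): forbidden (ΔS, ΔJ).
(b)–(e): allowed.
(b)–(f): forbidden (parity).
(c)–(d): forbidden (parity, ΔL, ΔJ).
(c)–(e): forbidden (parity, ΔS).
(c)–(f): forbidden (ΔS).
(d)–(e): forbidden (parity, ΔS, ΔL, ΔJ).
(d)–(f): forbidden (ΔS, ΔL, ΔJ).
(e)–(f): allowed.
Allowed pairs: 3 of 15.

3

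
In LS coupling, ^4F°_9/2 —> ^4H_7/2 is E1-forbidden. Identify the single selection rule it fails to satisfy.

the ΔL = 0, ±1 rule

Reading off the term symbols: S 3/2→3/2, L 3→5, J 9/2→7/2, parity odd→even.
Parity must change: odd → even — satisfied.
ΔS = 0: S: 3/2 → 3/2 — satisfied.
ΔL = 0, ±1 (not L=0↔0): L: 3 → 5, ΔL = +2 — violated.
ΔJ = 0, ±1 (not J=0↔0): J: 9/2 → 7/2, ΔJ = -1 — satisfied.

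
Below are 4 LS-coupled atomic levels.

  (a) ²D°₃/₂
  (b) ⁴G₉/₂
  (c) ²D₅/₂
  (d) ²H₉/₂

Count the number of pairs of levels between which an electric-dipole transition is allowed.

(a)–(b): forbidden (ΔS, ΔL, ΔJ).
(a)–(c): allowed.
(a)–(d): forbidden (ΔL, ΔJ).
(b)–(c): forbidden (parity, ΔS, ΔL, ΔJ).
(b)–(d): forbidden (parity, ΔS).
(c)–(d): forbidden (parity, ΔL, ΔJ).
Allowed pairs: 1 of 6.

1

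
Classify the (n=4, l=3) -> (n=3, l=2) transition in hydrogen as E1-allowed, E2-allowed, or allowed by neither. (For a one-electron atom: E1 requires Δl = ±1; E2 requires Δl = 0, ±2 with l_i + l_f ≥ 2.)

E1

Δl = 2 − 3 = -1; l_i + l_f = 5.
E1 (Δl = ±1): satisfied.
E2 (Δl = 0,±2, l_i+l_f ≥ 2): not satisfied.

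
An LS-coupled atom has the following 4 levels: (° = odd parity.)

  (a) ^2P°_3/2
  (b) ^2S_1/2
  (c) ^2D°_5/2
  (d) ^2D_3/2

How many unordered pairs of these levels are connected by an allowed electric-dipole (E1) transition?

(a)–(b): allowed.
(a)–(c): forbidden (parity).
(a)–(d): allowed.
(b)–(c): forbidden (ΔL, ΔJ).
(b)–(d): forbidden (parity, ΔL).
(c)–(d): allowed.
Allowed pairs: 3 of 6.

3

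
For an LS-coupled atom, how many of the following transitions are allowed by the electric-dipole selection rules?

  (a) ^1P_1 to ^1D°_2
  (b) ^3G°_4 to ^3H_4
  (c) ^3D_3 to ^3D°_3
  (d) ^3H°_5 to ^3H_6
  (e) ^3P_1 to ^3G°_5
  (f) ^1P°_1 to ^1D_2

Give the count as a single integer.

5

(a) allowed
(b) allowed
(c) allowed
(d) allowed
(e) forbidden (ΔL, ΔJ fail)
(f) allowed
Total allowed: 5 of 6.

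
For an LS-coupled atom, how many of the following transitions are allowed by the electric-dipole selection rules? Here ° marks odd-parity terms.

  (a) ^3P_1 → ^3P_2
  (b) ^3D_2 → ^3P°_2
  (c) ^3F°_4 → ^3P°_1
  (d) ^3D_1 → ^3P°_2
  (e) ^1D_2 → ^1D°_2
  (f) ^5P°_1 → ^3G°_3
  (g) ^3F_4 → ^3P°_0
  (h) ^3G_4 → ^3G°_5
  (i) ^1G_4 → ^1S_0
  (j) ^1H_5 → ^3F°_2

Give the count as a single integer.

4

(a) forbidden (parity fails)
(b) allowed
(c) forbidden (parity, ΔL, ΔJ fail)
(d) allowed
(e) allowed
(f) forbidden (parity, ΔS, ΔL, ΔJ fail)
(g) forbidden (ΔL, ΔJ fail)
(h) allowed
(i) forbidden (parity, ΔL, ΔJ fail)
(j) forbidden (ΔS, ΔL, ΔJ fail)
Total allowed: 4 of 10.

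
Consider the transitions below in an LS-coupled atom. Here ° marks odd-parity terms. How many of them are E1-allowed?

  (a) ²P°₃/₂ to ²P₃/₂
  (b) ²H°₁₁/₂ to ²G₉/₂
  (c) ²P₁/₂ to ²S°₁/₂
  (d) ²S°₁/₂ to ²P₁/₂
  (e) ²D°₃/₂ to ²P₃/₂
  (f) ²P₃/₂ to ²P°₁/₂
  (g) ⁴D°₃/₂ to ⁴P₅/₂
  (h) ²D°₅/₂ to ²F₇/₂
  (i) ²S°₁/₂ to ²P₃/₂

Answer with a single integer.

9

(a) allowed
(b) allowed
(c) allowed
(d) allowed
(e) allowed
(f) allowed
(g) allowed
(h) allowed
(i) allowed
Total allowed: 9 of 9.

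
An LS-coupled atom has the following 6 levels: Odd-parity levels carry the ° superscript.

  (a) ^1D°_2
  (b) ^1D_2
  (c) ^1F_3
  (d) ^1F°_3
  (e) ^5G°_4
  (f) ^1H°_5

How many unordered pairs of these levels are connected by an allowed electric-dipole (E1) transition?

(a)–(b): allowed.
(a)–(c): allowed.
(a)–(d): forbidden (parity).
(a)–(e): forbidden (parity, ΔS, ΔL, ΔJ).
(a)–(f): forbidden (parity, ΔL, ΔJ).
(b)–(c): forbidden (parity).
(b)–(d): allowed.
(b)–(e): forbidden (ΔS, ΔL, ΔJ).
(b)–(f): forbidden (ΔL, ΔJ).
(c)–(d): allowed.
(c)–(e): forbidden (ΔS).
(c)–(f): forbidden (ΔL, ΔJ).
(d)–(e): forbidden (parity, ΔS).
(d)–(f): forbidden (parity, ΔL, ΔJ).
(e)–(f): forbidden (parity, ΔS).
Allowed pairs: 4 of 15.

4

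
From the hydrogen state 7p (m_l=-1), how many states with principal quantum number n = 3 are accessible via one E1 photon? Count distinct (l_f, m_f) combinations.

E1 requires Δl = ±1, so l_f ∈ {0, 2}; with 0 ≤ l_f ≤ n_f−1 = 2, the allowed l_f values are {0, 2}.
For l_f = 0: m_f ∈ {m_i−1, m_i, m_i+1} ∩ [−0, 0] = {0} → 1 state.
For l_f = 2: m_f ∈ {m_i−1, m_i, m_i+1} ∩ [−2, 2] = {-2, -1, 0} → 3 states.
Total: 4.

4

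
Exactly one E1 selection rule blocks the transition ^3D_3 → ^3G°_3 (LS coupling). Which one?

the ΔL = 0, ±1 rule

Parity must change: even → odd — satisfied.
ΔS = 0: S: 1 → 1 — satisfied.
ΔL = 0, ±1 (not L=0↔0): L: 2 → 4, ΔL = +2 — violated.
ΔJ = 0, ±1 (not J=0↔0): J: 3 → 3, ΔJ = +0 — satisfied.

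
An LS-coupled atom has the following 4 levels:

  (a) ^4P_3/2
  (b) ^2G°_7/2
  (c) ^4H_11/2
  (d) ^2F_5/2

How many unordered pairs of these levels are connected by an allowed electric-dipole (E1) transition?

1

(a)–(b): forbidden (ΔS, ΔL, ΔJ).
(a)–(c): forbidden (parity, ΔL, ΔJ).
(a)–(d): forbidden (parity, ΔS, ΔL).
(b)–(c): forbidden (ΔS, ΔJ).
(b)–(d): allowed.
(c)–(d): forbidden (parity, ΔS, ΔL, ΔJ).
Allowed pairs: 1 of 6.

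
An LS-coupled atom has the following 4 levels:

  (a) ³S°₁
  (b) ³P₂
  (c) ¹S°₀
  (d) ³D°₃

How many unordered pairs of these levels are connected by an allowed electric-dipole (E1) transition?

(a)–(b): allowed.
(a)–(c): forbidden (parity, ΔS, ΔL).
(a)–(d): forbidden (parity, ΔL, ΔJ).
(b)–(c): forbidden (ΔS, ΔJ).
(b)–(d): allowed.
(c)–(d): forbidden (parity, ΔS, ΔL, ΔJ).
Allowed pairs: 2 of 6.

2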